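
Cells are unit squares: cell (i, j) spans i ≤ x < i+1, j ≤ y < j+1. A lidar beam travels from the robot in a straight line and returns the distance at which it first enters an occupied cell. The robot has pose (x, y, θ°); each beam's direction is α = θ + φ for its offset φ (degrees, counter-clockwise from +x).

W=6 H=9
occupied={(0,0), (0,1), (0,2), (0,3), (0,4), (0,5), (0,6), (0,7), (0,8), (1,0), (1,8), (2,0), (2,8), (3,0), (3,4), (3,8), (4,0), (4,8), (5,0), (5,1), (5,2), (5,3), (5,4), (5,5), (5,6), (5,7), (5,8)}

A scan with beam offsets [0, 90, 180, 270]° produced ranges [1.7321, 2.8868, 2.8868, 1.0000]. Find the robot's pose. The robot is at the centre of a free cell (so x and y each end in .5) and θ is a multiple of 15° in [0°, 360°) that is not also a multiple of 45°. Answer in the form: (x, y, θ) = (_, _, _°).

Candidates: 27 free-cell centres × 16 headings = 432 poses. Raycast each; keep the one whose scan matches to 4 dp.
  (3.5, 6.5, 285°): beam 1 = 1.5529 ≠ 1.7321 ✗
  (4.5, 4.5, 150°): beam 1 = 0.5774 ≠ 1.7321 ✗
  (1.5, 6.5, 255°): beam 1 = 1.9319 ≠ 1.7321 ✗
  …
  (2.5, 3.5, 150°): r_1=1.7321, r_2=2.8868, r_3=2.8868, r_4=1.0000 — all match ✓
Only this pose fits every beam.

(x, y, θ) = (2.5, 3.5, 150°)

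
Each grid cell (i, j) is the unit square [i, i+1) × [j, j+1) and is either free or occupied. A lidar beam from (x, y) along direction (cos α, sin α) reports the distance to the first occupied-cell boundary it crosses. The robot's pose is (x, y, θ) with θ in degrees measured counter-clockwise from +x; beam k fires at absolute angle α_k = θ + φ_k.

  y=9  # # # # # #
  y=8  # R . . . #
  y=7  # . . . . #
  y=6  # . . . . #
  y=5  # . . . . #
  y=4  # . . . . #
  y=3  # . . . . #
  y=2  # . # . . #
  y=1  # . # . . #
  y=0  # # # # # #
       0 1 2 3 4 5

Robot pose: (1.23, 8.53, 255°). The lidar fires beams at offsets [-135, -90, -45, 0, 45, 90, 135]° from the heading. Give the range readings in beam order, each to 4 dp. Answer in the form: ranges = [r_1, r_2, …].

beam 1: φ=-135°, α=120°
  cosα=-0.5000 sinα=0.8660 | (1,8) | tMaxX 0.4600 tMaxY 0.5427 | tΔX 2.0000 tΔY 1.1547
    t=0.4600 [x] (0,8) — stop
  → r_1 = 0.4600
beam 2: φ=-90°, α=165°
  cosα=-0.9659 sinα=0.2588 | (1,8) | tMaxX 0.2381 tMaxY 1.8159 | tΔX 1.0353 tΔY 3.8637
    t=0.2381 [x] (0,8) — stop
  → r_2 = 0.2381
beam 3: φ=-45°, α=210°
  cosα=-0.8660 sinα=-0.5000 | (1,8) | tMaxX 0.2656 tMaxY 1.0600 | tΔX 1.1547 tΔY 2.0000
    t=0.2656 [x] (0,8) — stop
  → r_3 = 0.2656
beam 4: φ=0°, α=255°
  cosα=-0.2588 sinα=-0.9659 | (1,8) | tMaxX 0.8887 tMaxY 0.5487 | tΔX 3.8637 tΔY 1.0353
    t=0.5487 [y] (1,7)
    t=0.8887 [x] (0,7) — stop
  → r_4 = 0.8887
beam 5: φ=45°, α=300°
  cosα=0.5000 sinα=-0.8660 | (1,8) | tMaxX 1.5400 tMaxY 0.6120 | tΔX 2.0000 tΔY 1.1547
    t=0.6120 [y] (1,7)
    t=1.5400 [x] (2,7)
    t=1.7667 [y] (2,6)
    t=2.9214 [y] (2,5)
    t=3.5400 [x] (3,5)
    t=4.0761 [y] (3,4)
    t=5.2308 [y] (3,3)
    t=5.5400 [x] (4,3)
    t=6.3855 [y] (4,2)
    t=7.5400 [x] (5,2) — stop
  → r_5 = 7.5400
beam 6: φ=90°, α=345°
  cosα=0.9659 sinα=-0.2588 | (1,8) | tMaxX 0.7972 tMaxY 2.0478 | tΔX 1.0353 tΔY 3.8637
    t=0.7972 [x] (2,8)
    t=1.8324 [x] (3,8)
    t=2.0478 [y] (3,7)
    t=2.8677 [x] (4,7)
    t=3.9030 [x] (5,7) — stop
  → r_6 = 3.9030
beam 7: φ=135°, α=30°
  cosα=0.8660 sinα=0.5000 | (1,8) | tMaxX 0.8891 tMaxY 0.9400 | tΔX 1.1547 tΔY 2.0000
    t=0.8891 [x] (2,8)
    t=0.9400 [y] (2,9) — stop
  → r_7 = 0.9400

ranges = [0.4600, 0.2381, 0.2656, 0.8887, 7.5400, 3.9030, 0.9400]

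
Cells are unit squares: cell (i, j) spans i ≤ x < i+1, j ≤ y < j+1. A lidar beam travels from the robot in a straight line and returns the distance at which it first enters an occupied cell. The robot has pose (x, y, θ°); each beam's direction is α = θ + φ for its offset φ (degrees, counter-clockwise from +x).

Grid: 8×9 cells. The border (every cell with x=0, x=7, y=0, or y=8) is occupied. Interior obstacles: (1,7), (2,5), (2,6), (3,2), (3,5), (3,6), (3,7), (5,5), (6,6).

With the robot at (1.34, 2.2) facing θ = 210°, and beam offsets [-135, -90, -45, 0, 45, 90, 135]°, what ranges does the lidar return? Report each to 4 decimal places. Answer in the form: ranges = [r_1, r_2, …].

beam 1: φ=-135°, α=75°
  d=(0.2588,0.9659)  start (1,2)  tX=2.5500 tY=0.8282  stride 1/|dx|=3.8637 1/|dy|=1.0353
    cross y-line → (1,3), t=0.8282
    cross y-line → (1,4), t=1.8635
    cross x-line → (2,4), t=2.5500
    cross y-line → (2,5), t=2.8988 (wall)
  → r_1 = 2.8988
beam 2: φ=-90°, α=120°
  d=(-0.5000,0.8660)  start (1,2)  tX=0.6800 tY=0.9238  stride 1/|dx|=2.0000 1/|dy|=1.1547
    cross x-line → (0,2), t=0.6800 (wall)
  → r_2 = 0.6800
beam 3: φ=-45°, α=165°
  d=(-0.9659,0.2588)  start (1,2)  tX=0.3520 tY=3.0910  stride 1/|dx|=1.0353 1/|dy|=3.8637
    cross x-line → (0,2), t=0.3520 (wall)
  → r_3 = 0.3520
beam 4: φ=0°, α=210°
  d=(-0.8660,-0.5000)  start (1,2)  tX=0.3926 tY=0.4000  stride 1/|dx|=1.1547 1/|dy|=2.0000
    cross x-line → (0,2), t=0.3926 (wall)
  → r_4 = 0.3926
beam 5: φ=45°, α=255°
  d=(-0.2588,-0.9659)  start (1,2)  tX=1.3137 tY=0.2071  stride 1/|dx|=3.8637 1/|dy|=1.0353
    cross y-line → (1,1), t=0.2071
    cross y-line → (1,0), t=1.2423 (wall)
  → r_5 = 1.2423
beam 6: φ=90°, α=300°
  d=(0.5000,-0.8660)  start (1,2)  tX=1.3200 tY=0.2309  stride 1/|dx|=2.0000 1/|dy|=1.1547
    cross y-line → (1,1), t=0.2309
    cross x-line → (2,1), t=1.3200
    cross y-line → (2,0), t=1.3856 (wall)
  → r_6 = 1.3856
beam 7: φ=135°, α=345°
  d=(0.9659,-0.2588)  start (1,2)  tX=0.6833 tY=0.7727  stride 1/|dx|=1.0353 1/|dy|=3.8637
    cross x-line → (2,2), t=0.6833
    cross y-line → (2,1), t=0.7727
    cross x-line → (3,1), t=1.7186
    cross x-line → (4,1), t=2.7538
    cross x-line → (5,1), t=3.7891
    cross y-line → (5,0), t=4.6364 (wall)
  → r_7 = 4.6364

ranges = [2.8988, 0.6800, 0.3520, 0.3926, 1.2423, 1.3856, 4.6364]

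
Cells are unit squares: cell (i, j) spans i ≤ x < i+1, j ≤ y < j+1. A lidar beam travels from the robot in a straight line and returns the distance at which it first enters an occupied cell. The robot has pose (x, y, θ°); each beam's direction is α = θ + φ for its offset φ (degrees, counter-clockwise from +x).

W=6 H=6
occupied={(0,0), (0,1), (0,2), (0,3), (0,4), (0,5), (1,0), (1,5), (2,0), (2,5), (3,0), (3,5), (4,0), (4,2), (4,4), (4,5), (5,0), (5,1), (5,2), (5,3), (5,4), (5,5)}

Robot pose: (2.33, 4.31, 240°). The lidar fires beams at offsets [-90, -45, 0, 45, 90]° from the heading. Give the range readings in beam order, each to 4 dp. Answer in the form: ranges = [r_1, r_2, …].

beam 1: φ=-90°, α=150°
  cosα=-0.8660 sinα=0.5000 | (2,4) | tMaxX 0.3811 tMaxY 1.3800 | tΔX 1.1547 tΔY 2.0000
    t=0.3811 [x] (1,4)
    t=1.3800 [y] (1,5) — stop
  → r_1 = 1.3800
beam 2: φ=-45°, α=195°
  cosα=-0.9659 sinα=-0.2588 | (2,4) | tMaxX 0.3416 tMaxY 1.1977 | tΔX 1.0353 tΔY 3.8637
    t=0.3416 [x] (1,4)
    t=1.1977 [y] (1,3)
    t=1.3769 [x] (0,3) — stop
  → r_2 = 1.3769
beam 3: φ=0°, α=240°
  cosα=-0.5000 sinα=-0.8660 | (2,4) | tMaxX 0.6600 tMaxY 0.3580 | tΔX 2.0000 tΔY 1.1547
    t=0.3580 [y] (2,3)
    t=0.6600 [x] (1,3)
    t=1.5127 [y] (1,2)
    t=2.6600 [x] (0,2) — stop
  → r_3 = 2.6600
beam 4: φ=45°, α=285°
  cosα=0.2588 sinα=-0.9659 | (2,4) | tMaxX 2.5887 tMaxY 0.3209 | tΔX 3.8637 tΔY 1.0353
    t=0.3209 [y] (2,3)
    t=1.3562 [y] (2,2)
    t=2.3915 [y] (2,1)
    t=2.5887 [x] (3,1)
    t=3.4268 [y] (3,0) — stop
  → r_4 = 3.4268
beam 5: φ=90°, α=330°
  cosα=0.8660 sinα=-0.5000 | (2,4) | tMaxX 0.7736 tMaxY 0.6200 | tΔX 1.1547 tΔY 2.0000
    t=0.6200 [y] (2,3)
    t=0.7736 [x] (3,3)
    t=1.9283 [x] (4,3)
    t=2.6200 [y] (4,2) — stop
  → r_5 = 2.6200

ranges = [1.3800, 1.3769, 2.6600, 3.4268, 2.6200]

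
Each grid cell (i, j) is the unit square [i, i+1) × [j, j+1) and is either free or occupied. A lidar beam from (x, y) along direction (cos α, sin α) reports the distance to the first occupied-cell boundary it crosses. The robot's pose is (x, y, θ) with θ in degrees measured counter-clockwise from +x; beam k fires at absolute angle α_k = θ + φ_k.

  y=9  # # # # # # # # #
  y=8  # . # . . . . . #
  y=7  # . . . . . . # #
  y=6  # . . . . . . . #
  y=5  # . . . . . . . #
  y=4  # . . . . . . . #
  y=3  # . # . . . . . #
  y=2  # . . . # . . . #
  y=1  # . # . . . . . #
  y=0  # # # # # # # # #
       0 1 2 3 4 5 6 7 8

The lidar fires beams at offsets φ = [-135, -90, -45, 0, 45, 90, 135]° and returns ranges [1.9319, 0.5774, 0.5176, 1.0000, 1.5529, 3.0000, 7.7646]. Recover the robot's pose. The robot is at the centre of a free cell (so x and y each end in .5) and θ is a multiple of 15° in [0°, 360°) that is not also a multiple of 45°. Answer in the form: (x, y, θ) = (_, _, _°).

(x, y, θ) = (6.5, 1.5, 330°)

Enumerate (i+0.5, j+0.5, θ) over the 51 free cells and 16 admissible headings. For each, cast all 7 beams and compare to the given ranges.
  (5.5, 5.5, 150°): beam 1 = 2.5882 ≠ 1.9319 ✗
  (1.5, 1.5, 240°): beam 4 = 0.5774 ≠ 1.0000 ✗
  (1.5, 5.5, 195°): beam 1 = 2.8868 ≠ 1.9319 ✗
  …
  (6.5, 1.5, 330°): r_1=1.9319, r_2=0.5774, r_3=0.5176, r_4=1.0000, r_5=1.5529, r_6=3.0000, r_7=7.7646 — all match ✓
Unique over the lattice → pose = (6.5, 1.5, 330°).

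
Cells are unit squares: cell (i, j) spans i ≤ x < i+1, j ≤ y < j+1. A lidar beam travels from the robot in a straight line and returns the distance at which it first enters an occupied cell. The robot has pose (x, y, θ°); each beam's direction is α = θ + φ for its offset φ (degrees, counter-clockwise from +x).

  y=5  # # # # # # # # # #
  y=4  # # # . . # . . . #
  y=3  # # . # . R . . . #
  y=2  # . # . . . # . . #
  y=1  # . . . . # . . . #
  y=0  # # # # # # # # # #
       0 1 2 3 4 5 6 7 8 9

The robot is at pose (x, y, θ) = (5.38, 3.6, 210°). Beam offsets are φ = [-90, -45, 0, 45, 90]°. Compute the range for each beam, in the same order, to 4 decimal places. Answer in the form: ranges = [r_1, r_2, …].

beam 1: φ=-90°, α=120°
  d=(-0.5000,0.8660)  start (5,3)  tX=0.7600 tY=0.4619  stride 1/|dx|=2.0000 1/|dy|=1.1547
    cross y-line → (5,4), t=0.4619 (wall)
  → r_1 = 0.4619
beam 2: φ=-45°, α=165°
  d=(-0.9659,0.2588)  start (5,3)  tX=0.3934 tY=1.5455  stride 1/|dx|=1.0353 1/|dy|=3.8637
    cross x-line → (4,3), t=0.3934
    cross x-line → (3,3), t=1.4287 (wall)
  → r_2 = 1.4287
beam 3: φ=0°, α=210°
  d=(-0.8660,-0.5000)  start (5,3)  tX=0.4388 tY=1.2000  stride 1/|dx|=1.1547 1/|dy|=2.0000
    cross x-line → (4,3), t=0.4388
    cross y-line → (4,2), t=1.2000
    cross x-line → (3,2), t=1.5935
    cross x-line → (2,2), t=2.7482 (wall)
  → r_3 = 2.7482
beam 4: φ=45°, α=255°
  d=(-0.2588,-0.9659)  start (5,3)  tX=1.4682 tY=0.6212  stride 1/|dx|=3.8637 1/|dy|=1.0353
    cross y-line → (5,2), t=0.6212
    cross x-line → (4,2), t=1.4682
    cross y-line → (4,1), t=1.6564
    cross y-line → (4,0), t=2.6917 (wall)
  → r_4 = 2.6917
beam 5: φ=90°, α=300°
  d=(0.5000,-0.8660)  start (5,3)  tX=1.2400 tY=0.6928  stride 1/|dx|=2.0000 1/|dy|=1.1547
    cross y-line → (5,2), t=0.6928
    cross x-line → (6,2), t=1.2400 (wall)
  → r_5 = 1.2400

ranges = [0.4619, 1.4287, 2.7482, 2.6917, 1.2400]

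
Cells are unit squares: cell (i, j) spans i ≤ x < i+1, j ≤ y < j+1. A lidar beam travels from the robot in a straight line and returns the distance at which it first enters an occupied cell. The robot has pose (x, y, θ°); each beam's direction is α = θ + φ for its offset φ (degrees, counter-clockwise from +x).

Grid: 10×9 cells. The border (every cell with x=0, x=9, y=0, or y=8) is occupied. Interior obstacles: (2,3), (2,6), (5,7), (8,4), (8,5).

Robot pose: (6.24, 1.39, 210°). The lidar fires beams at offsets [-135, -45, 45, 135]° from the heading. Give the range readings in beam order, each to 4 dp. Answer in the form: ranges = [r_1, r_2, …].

beam 1: φ=-135°, α=75°
  d=(0.2588,0.9659)  start (6,1)  tX=2.9364 tY=0.6315  stride 1/|dx|=3.8637 1/|dy|=1.0353
    cross y-line → (6,2), t=0.6315
    cross y-line → (6,3), t=1.6668
    cross y-line → (6,4), t=2.7021
    cross x-line → (7,4), t=2.9364
    cross y-line → (7,5), t=3.7373
    cross y-line → (7,6), t=4.7726
    cross y-line → (7,7), t=5.8079
    cross x-line → (8,7), t=6.8001
    cross y-line → (8,8), t=6.8432 (wall)
  → r_1 = 6.8432
beam 2: φ=-45°, α=165°
  d=(-0.9659,0.2588)  start (6,1)  tX=0.2485 tY=2.3569  stride 1/|dx|=1.0353 1/|dy|=3.8637
    cross x-line → (5,1), t=0.2485
    cross x-line → (4,1), t=1.2837
    cross x-line → (3,1), t=2.3190
    cross y-line → (3,2), t=2.3569
    cross x-line → (2,2), t=3.3543
    cross x-line → (1,2), t=4.3896
    cross x-line → (0,2), t=5.4248 (wall)
  → r_2 = 5.4248
beam 3: φ=45°, α=255°
  d=(-0.2588,-0.9659)  start (6,1)  tX=0.9273 tY=0.4038  stride 1/|dx|=3.8637 1/|dy|=1.0353
    cross y-line → (6,0), t=0.4038 (wall)
  → r_3 = 0.4038
beam 4: φ=135°, α=345°
  d=(0.9659,-0.2588)  start (6,1)  tX=0.7868 tY=1.5068  stride 1/|dx|=1.0353 1/|dy|=3.8637
    cross x-line → (7,1), t=0.7868
    cross y-line → (7,0), t=1.5068 (wall)
  → r_4 = 1.5068

ranges = [6.8432, 5.4248, 0.4038, 1.5068]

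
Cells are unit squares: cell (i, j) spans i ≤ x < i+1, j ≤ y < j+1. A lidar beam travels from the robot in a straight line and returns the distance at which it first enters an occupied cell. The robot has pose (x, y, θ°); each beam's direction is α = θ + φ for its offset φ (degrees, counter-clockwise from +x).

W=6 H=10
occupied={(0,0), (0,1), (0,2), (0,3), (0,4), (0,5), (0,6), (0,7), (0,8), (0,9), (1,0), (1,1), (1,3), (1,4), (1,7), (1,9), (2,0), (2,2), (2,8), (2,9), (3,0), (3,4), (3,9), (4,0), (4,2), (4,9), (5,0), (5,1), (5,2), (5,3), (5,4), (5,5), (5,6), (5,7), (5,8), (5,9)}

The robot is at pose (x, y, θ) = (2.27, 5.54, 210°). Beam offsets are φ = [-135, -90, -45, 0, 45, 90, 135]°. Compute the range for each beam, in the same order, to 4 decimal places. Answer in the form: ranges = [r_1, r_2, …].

beam 1: φ=-135°, α=75°
  dir = (cos 75°, sin 75°) = (0.2588, 0.9659); from cell (2,5)
  next x-line at t=2.8205, next y-line at t=0.4762; Δt_x=3.8637, Δt_y=1.0353
    y: enter (2,6) at t=0.4762
    y: enter (2,7) at t=1.5115
    y: enter (2,8) at t=2.5468 ← occupied
  → r_1 = 2.5468
beam 2: φ=-90°, α=120°
  dir = (cos 120°, sin 120°) = (-0.5000, 0.8660); from cell (2,5)
  next x-line at t=0.5400, next y-line at t=0.5312; Δt_x=2.0000, Δt_y=1.1547
    y: enter (2,6) at t=0.5312
    x: enter (1,6) at t=0.5400
    y: enter (1,7) at t=1.6859 ← occupied
  → r_2 = 1.6859
beam 3: φ=-45°, α=165°
  dir = (cos 165°, sin 165°) = (-0.9659, 0.2588); from cell (2,5)
  next x-line at t=0.2795, next y-line at t=1.7773; Δt_x=1.0353, Δt_y=3.8637
    x: enter (1,5) at t=0.2795
    x: enter (0,5) at t=1.3148 ← occupied
  → r_3 = 1.3148
beam 4: φ=0°, α=210°
  dir = (cos 210°, sin 210°) = (-0.8660, -0.5000); from cell (2,5)
  next x-line at t=0.3118, next y-line at t=1.0800; Δt_x=1.1547, Δt_y=2.0000
    x: enter (1,5) at t=0.3118
    y: enter (1,4) at t=1.0800 ← occupied
  → r_4 = 1.0800
beam 5: φ=45°, α=255°
  dir = (cos 255°, sin 255°) = (-0.2588, -0.9659); from cell (2,5)
  next x-line at t=1.0432, next y-line at t=0.5590; Δt_x=3.8637, Δt_y=1.0353
    y: enter (2,4) at t=0.5590
    x: enter (1,4) at t=1.0432 ← occupied
  → r_5 = 1.0432
beam 6: φ=90°, α=300°
  dir = (cos 300°, sin 300°) = (0.5000, -0.8660); from cell (2,5)
  next x-line at t=1.4600, next y-line at t=0.6235; Δt_x=2.0000, Δt_y=1.1547
    y: enter (2,4) at t=0.6235
    x: enter (3,4) at t=1.4600 ← occupied
  → r_6 = 1.4600
beam 7: φ=135°, α=345°
  dir = (cos 345°, sin 345°) = (0.9659, -0.2588); from cell (2,5)
  next x-line at t=0.7558, next y-line at t=2.0864; Δt_x=1.0353, Δt_y=3.8637
    x: enter (3,5) at t=0.7558
    x: enter (4,5) at t=1.7910
    y: enter (4,4) at t=2.0864
    x: enter (5,4) at t=2.8263 ← occupied
  → r_7 = 2.8263

ranges = [2.5468, 1.6859, 1.3148, 1.0800, 1.0432, 1.4600, 2.8263]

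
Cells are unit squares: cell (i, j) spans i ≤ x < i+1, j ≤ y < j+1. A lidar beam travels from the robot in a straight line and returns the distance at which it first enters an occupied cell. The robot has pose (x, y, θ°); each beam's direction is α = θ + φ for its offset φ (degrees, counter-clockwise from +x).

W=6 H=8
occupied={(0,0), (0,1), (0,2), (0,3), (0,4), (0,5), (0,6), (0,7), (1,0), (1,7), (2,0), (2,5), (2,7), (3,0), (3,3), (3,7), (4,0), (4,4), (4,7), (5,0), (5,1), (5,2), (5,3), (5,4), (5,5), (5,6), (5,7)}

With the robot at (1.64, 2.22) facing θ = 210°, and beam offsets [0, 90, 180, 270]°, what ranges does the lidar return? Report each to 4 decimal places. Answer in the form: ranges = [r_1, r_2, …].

ranges = [0.7390, 1.4087, 1.5704, 1.2800]

beam 1: φ=0°, α=210°
  direction (-0.8660, -0.5000); cell (1,2); t to first gridline: x 0.7390, y 0.4400 (then +1.1547 / +2.0000)
    (1,1) via y @ 0.4400
    (0,1) via x @ 0.7390  # hit
  → r_1 = 0.7390
beam 2: φ=90°, α=300°
  direction (0.5000, -0.8660); cell (1,2); t to first gridline: x 0.7200, y 0.2540 (then +2.0000 / +1.1547)
    (1,1) via y @ 0.2540
    (2,1) via x @ 0.7200
    (2,0) via y @ 1.4087  # hit
  → r_2 = 1.4087
beam 3: φ=180°, α=30°
  direction (0.8660, 0.5000); cell (1,2); t to first gridline: x 0.4157, y 1.5600 (then +1.1547 / +2.0000)
    (2,2) via x @ 0.4157
    (2,3) via y @ 1.5600
    (3,3) via x @ 1.5704  # hit
  → r_3 = 1.5704
beam 4: φ=270°, α=120°
  direction (-0.5000, 0.8660); cell (1,2); t to first gridline: x 1.2800, y 0.9007 (then +2.0000 / +1.1547)
    (1,3) via y @ 0.9007
    (0,3) via x @ 1.2800  # hit
  → r_4 = 1.2800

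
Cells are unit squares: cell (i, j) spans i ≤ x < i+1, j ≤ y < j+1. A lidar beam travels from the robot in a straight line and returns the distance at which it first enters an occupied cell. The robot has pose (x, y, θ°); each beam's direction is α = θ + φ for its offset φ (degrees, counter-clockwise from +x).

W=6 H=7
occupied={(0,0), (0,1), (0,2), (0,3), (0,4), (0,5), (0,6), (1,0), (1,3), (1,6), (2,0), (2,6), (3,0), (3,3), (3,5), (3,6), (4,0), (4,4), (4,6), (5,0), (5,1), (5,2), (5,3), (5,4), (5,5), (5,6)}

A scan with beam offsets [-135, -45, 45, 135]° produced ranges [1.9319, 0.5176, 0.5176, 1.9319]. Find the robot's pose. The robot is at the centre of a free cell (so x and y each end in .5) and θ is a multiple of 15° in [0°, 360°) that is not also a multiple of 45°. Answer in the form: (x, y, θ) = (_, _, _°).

Enumerate (i+0.5, j+0.5, θ) over the 16 free cells and 16 admissible headings. For each, cast all 4 beams and compare to the given ranges.
  (3.5, 4.5, 195°): beam 1 = 0.5774 ≠ 1.9319 ✗
  (1.5, 5.5, 300°): beam 1 = 0.5176 ≠ 1.9319 ✗
  (1.5, 5.5, 195°): beam 1 = 0.5774 ≠ 1.9319 ✗
  (2.5, 1.5, 255°): beam 1 = 1.7321 ≠ 1.9319 ✗
  …
  (4.5, 1.5, 330°): r_1=1.9319, r_2=0.5176, r_3=0.5176, r_4=1.9319 — all match ✓
No second candidate reproduces the full scan.

(x, y, θ) = (4.5, 1.5, 330°)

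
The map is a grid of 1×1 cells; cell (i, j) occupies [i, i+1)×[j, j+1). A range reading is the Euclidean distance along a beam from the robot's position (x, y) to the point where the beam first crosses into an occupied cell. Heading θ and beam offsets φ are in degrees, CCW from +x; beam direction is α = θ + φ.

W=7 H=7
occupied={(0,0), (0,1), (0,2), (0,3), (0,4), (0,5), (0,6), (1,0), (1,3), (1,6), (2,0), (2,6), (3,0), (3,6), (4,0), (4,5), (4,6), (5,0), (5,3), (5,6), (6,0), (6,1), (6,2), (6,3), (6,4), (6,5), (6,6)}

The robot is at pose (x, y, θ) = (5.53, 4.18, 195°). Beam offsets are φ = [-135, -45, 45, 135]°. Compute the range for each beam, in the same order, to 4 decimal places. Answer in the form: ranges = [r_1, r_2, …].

beam 1: φ=-135°, α=60°
  d=(0.5000,0.8660)  start (5,4)  tX=0.9400 tY=0.9469  stride 1/|dx|=2.0000 1/|dy|=1.1547
    cross x-line → (6,4), t=0.9400 (wall)
  → r_1 = 0.9400
beam 2: φ=-45°, α=150°
  d=(-0.8660,0.5000)  start (5,4)  tX=0.6120 tY=1.6400  stride 1/|dx|=1.1547 1/|dy|=2.0000
    cross x-line → (4,4), t=0.6120
    cross y-line → (4,5), t=1.6400 (wall)
  → r_2 = 1.6400
beam 3: φ=45°, α=240°
  d=(-0.5000,-0.8660)  start (5,4)  tX=1.0600 tY=0.2078  stride 1/|dx|=2.0000 1/|dy|=1.1547
    cross y-line → (5,3), t=0.2078 (wall)
  → r_3 = 0.2078
beam 4: φ=135°, α=330°
  d=(0.8660,-0.5000)  start (5,4)  tX=0.5427 tY=0.3600  stride 1/|dx|=1.1547 1/|dy|=2.0000
    cross y-line → (5,3), t=0.3600 (wall)
  → r_4 = 0.3600

ranges = [0.9400, 1.6400, 0.2078, 0.3600]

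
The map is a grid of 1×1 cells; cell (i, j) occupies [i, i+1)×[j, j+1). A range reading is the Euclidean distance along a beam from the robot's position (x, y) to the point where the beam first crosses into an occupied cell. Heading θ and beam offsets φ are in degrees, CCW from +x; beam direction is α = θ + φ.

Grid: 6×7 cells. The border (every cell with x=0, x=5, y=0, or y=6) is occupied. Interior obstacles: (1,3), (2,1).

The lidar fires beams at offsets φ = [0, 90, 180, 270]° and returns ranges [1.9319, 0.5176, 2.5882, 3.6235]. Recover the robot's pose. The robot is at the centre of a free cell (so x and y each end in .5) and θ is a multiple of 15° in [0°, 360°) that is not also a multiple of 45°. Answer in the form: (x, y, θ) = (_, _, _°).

Candidates: 18 free-cell centres × 16 headings = 288 poses. Raycast each; keep the one whose scan matches to 4 dp.
  (2.5, 5.5, 330°): beam 1 = 2.8868 ≠ 1.9319 ✗
  (2.5, 4.5, 75°): beam 1 = 1.5529 ≠ 1.9319 ✗
  (2.5, 3.5, 60°): beam 1 = 2.8868 ≠ 1.9319 ✗
  (4.5, 3.5, 165°): beam 1 = 3.6235 ≠ 1.9319 ✗
  …
  (4.5, 3.5, 285°): r_1=1.9319, r_2=0.5176, r_3=2.5882, r_4=3.6235 — all match ✓
Unique over the lattice → pose = (4.5, 3.5, 285°).

(x, y, θ) = (4.5, 3.5, 285°)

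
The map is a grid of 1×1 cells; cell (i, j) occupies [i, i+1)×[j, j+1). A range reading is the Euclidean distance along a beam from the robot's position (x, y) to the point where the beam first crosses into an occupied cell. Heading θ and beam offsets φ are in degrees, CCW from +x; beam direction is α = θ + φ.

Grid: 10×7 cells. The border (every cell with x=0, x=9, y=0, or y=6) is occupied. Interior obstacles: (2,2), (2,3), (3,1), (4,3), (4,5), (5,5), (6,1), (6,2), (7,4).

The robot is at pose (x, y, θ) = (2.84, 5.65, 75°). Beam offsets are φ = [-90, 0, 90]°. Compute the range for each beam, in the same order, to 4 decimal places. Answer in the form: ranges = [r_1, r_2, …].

beam 1: φ=-90°, α=345°
  dir = (cos 345°, sin 345°) = (0.9659, -0.2588); from cell (2,5)
  next x-line at t=0.1656, next y-line at t=2.5114; Δt_x=1.0353, Δt_y=3.8637
    x: enter (3,5) at t=0.1656
    x: enter (4,5) at t=1.2009 ← occupied
  → r_1 = 1.2009
beam 2: φ=0°, α=75°
  dir = (cos 75°, sin 75°) = (0.2588, 0.9659); from cell (2,5)
  next x-line at t=0.6182, next y-line at t=0.3623; Δt_x=3.8637, Δt_y=1.0353
    y: enter (2,6) at t=0.3623 ← occupied
  → r_2 = 0.3623
beam 3: φ=90°, α=165°
  dir = (cos 165°, sin 165°) = (-0.9659, 0.2588); from cell (2,5)
  next x-line at t=0.8696, next y-line at t=1.3523; Δt_x=1.0353, Δt_y=3.8637
    x: enter (1,5) at t=0.8696
    y: enter (1,6) at t=1.3523 ← occupied
  → r_3 = 1.3523

ranges = [1.2009, 0.3623, 1.3523]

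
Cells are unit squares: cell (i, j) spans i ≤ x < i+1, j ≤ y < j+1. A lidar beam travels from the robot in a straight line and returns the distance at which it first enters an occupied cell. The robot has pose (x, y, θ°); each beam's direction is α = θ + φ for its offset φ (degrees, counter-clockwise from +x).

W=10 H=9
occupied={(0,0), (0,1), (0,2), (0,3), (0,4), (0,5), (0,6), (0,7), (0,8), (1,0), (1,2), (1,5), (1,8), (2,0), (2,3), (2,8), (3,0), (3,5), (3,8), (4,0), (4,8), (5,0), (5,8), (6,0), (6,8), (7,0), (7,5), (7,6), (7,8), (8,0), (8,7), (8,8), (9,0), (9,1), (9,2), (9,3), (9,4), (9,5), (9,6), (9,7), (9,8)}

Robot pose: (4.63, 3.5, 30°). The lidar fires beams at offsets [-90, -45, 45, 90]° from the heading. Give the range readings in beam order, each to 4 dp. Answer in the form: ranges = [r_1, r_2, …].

beam 1: φ=-90°, α=300°
  d=(0.5000,-0.8660)  start (4,3)  tX=0.7400 tY=0.5774  stride 1/|dx|=2.0000 1/|dy|=1.1547
    cross y-line → (4,2), t=0.5774
    cross x-line → (5,2), t=0.7400
    cross y-line → (5,1), t=1.7321
    cross x-line → (6,1), t=2.7400
    cross y-line → (6,0), t=2.8868 (wall)
  → r_1 = 2.8868
beam 2: φ=-45°, α=345°
  d=(0.9659,-0.2588)  start (4,3)  tX=0.3831 tY=1.9319  stride 1/|dx|=1.0353 1/|dy|=3.8637
    cross x-line → (5,3), t=0.3831
    cross x-line → (6,3), t=1.4183
    cross y-line → (6,2), t=1.9319
    cross x-line → (7,2), t=2.4536
    cross x-line → (8,2), t=3.4889
    cross x-line → (9,2), t=4.5242 (wall)
  → r_2 = 4.5242
beam 3: φ=45°, α=75°
  d=(0.2588,0.9659)  start (4,3)  tX=1.4296 tY=0.5176  stride 1/|dx|=3.8637 1/|dy|=1.0353
    cross y-line → (4,4), t=0.5176
    cross x-line → (5,4), t=1.4296
    cross y-line → (5,5), t=1.5529
    cross y-line → (5,6), t=2.5882
    cross y-line → (5,7), t=3.6235
    cross y-line → (5,8), t=4.6587 (wall)
  → r_3 = 4.6587
beam 4: φ=90°, α=120°
  d=(-0.5000,0.8660)  start (4,3)  tX=1.2600 tY=0.5774  stride 1/|dx|=2.0000 1/|dy|=1.1547
    cross y-line → (4,4), t=0.5774
    cross x-line → (3,4), t=1.2600
    cross y-line → (3,5), t=1.7321 (wall)
  → r_4 = 1.7321

ranges = [2.8868, 4.5242, 4.6587, 1.7321]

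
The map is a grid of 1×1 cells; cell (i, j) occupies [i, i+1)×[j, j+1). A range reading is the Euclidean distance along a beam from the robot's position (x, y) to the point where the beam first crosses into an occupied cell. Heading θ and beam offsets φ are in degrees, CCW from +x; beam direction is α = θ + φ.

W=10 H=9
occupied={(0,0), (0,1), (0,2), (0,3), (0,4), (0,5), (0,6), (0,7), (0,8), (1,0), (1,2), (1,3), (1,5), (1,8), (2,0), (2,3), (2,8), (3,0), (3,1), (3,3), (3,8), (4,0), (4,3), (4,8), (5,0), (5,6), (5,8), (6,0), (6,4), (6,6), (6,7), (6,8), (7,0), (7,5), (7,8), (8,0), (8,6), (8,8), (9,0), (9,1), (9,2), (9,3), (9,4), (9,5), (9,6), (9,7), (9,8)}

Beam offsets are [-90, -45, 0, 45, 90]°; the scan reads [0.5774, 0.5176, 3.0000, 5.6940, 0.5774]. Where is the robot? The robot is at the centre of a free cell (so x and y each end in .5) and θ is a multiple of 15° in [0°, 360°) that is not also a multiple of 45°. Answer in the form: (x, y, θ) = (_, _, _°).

Enumerate (i+0.5, j+0.5, θ) over the 43 free cells and 16 admissible headings. For each, cast all 5 beams and compare to the given ranges.
  (4.5, 4.5, 330°): beam 3 = 5.1962 ≠ 3.0000 ✗
  (7.5, 4.5, 120°): beam 1 = 1.7321 ≠ 0.5774 ✗
  (4.5, 5.5, 345°): beam 1 = 1.5529 ≠ 0.5774 ✗
  (4.5, 7.5, 150°): beam 3 = 1.0000 ≠ 3.0000 ✗
  …
  (3.5, 2.5, 330°): r_1=0.5774, r_2=0.5176, r_3=3.0000, r_4=5.6940, r_5=0.5774 — all match ✓
Unique over the lattice → pose = (3.5, 2.5, 330°).

(x, y, θ) = (3.5, 2.5, 330°)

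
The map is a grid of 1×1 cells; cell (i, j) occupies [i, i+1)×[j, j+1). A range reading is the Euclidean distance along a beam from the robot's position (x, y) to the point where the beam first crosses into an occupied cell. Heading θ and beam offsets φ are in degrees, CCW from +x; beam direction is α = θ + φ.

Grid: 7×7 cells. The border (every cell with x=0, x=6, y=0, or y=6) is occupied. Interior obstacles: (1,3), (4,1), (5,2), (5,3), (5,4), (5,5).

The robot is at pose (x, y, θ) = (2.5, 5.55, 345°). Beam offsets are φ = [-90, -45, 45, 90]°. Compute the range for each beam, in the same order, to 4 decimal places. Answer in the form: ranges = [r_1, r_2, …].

beam 1: φ=-90°, α=255°
  direction (-0.2588, -0.9659); cell (2,5); t to first gridline: x 1.9319, y 0.5694 (then +3.8637 / +1.0353)
    (2,4) via y @ 0.5694
    (2,3) via y @ 1.6047
    (1,3) via x @ 1.9319  # hit
  → r_1 = 1.9319
beam 2: φ=-45°, α=300°
  direction (0.5000, -0.8660); cell (2,5); t to first gridline: x 1.0000, y 0.6351 (then +2.0000 / +1.1547)
    (2,4) via y @ 0.6351
    (3,4) via x @ 1.0000
    (3,3) via y @ 1.7898
    (3,2) via y @ 2.9445
    (4,2) via x @ 3.0000
    (4,1) via y @ 4.0992  # hit
  → r_2 = 4.0992
beam 3: φ=45°, α=30°
  direction (0.8660, 0.5000); cell (2,5); t to first gridline: x 0.5774, y 0.9000 (then +1.1547 / +2.0000)
    (3,5) via x @ 0.5774
    (3,6) via y @ 0.9000  # hit
  → r_3 = 0.9000
beam 4: φ=90°, α=75°
  direction (0.2588, 0.9659); cell (2,5); t to first gridline: x 1.9319, y 0.4659 (then +3.8637 / +1.0353)
    (2,6) via y @ 0.4659  # hit
  → r_4 = 0.4659

ranges = [1.9319, 4.0992, 0.9000, 0.4659]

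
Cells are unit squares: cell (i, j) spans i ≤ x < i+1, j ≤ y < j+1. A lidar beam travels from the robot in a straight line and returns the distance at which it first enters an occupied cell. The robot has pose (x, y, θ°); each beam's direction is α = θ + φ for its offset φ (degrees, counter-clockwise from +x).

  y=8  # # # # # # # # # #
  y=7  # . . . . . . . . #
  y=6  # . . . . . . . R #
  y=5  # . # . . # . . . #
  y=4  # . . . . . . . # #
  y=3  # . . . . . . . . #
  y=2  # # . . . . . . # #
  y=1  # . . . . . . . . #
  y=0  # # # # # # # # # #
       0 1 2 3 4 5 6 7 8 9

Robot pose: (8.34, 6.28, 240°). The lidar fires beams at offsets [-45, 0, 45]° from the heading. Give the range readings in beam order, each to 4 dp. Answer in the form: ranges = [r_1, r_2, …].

ranges = [2.4225, 6.0968, 1.3252]

beam 1: φ=-45°, α=195°
  dir = (cos 195°, sin 195°) = (-0.9659, -0.2588); from cell (8,6)
  next x-line at t=0.3520, next y-line at t=1.0818; Δt_x=1.0353, Δt_y=3.8637
    x: enter (7,6) at t=0.3520
    y: enter (7,5) at t=1.0818
    x: enter (6,5) at t=1.3873
    x: enter (5,5) at t=2.4225 ← occupied
  → r_1 = 2.4225
beam 2: φ=0°, α=240°
  dir = (cos 240°, sin 240°) = (-0.5000, -0.8660); from cell (8,6)
  next x-line at t=0.6800, next y-line at t=0.3233; Δt_x=2.0000, Δt_y=1.1547
    y: enter (8,5) at t=0.3233
    x: enter (7,5) at t=0.6800
    y: enter (7,4) at t=1.4780
    y: enter (7,3) at t=2.6327
    x: enter (6,3) at t=2.6800
    y: enter (6,2) at t=3.7874
    x: enter (5,2) at t=4.6800
    y: enter (5,1) at t=4.9421
    y: enter (5,0) at t=6.0968 ← occupied
  → r_2 = 6.0968
beam 3: φ=45°, α=285°
  dir = (cos 285°, sin 285°) = (0.2588, -0.9659); from cell (8,6)
  next x-line at t=2.5500, next y-line at t=0.2899; Δt_x=3.8637, Δt_y=1.0353
    y: enter (8,5) at t=0.2899
    y: enter (8,4) at t=1.3252 ← occupied
  → r_3 = 1.3252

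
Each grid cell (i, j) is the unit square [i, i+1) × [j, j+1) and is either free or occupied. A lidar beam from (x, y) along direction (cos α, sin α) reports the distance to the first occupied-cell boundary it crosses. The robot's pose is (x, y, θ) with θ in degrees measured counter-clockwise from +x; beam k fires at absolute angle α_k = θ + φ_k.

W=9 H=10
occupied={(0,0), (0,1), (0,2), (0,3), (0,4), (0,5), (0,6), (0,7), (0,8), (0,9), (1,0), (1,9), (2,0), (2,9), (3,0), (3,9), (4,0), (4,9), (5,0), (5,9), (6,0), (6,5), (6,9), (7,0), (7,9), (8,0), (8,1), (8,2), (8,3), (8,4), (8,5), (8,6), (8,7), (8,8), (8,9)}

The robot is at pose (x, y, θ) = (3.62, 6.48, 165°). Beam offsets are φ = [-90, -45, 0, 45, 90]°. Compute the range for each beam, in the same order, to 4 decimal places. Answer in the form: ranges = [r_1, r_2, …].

ranges = [2.6089, 2.9098, 2.7124, 3.0253, 5.6733]

beam 1: φ=-90°, α=75°
  direction (0.2588, 0.9659); cell (3,6); t to first gridline: x 1.4682, y 0.5383 (then +3.8637 / +1.0353)
    (3,7) via y @ 0.5383
    (4,7) via x @ 1.4682
    (4,8) via y @ 1.5736
    (4,9) via y @ 2.6089  # hit
  → r_1 = 2.6089
beam 2: φ=-45°, α=120°
  direction (-0.5000, 0.8660); cell (3,6); t to first gridline: x 1.2400, y 0.6004 (then +2.0000 / +1.1547)
    (3,7) via y @ 0.6004
    (2,7) via x @ 1.2400
    (2,8) via y @ 1.7551
    (2,9) via y @ 2.9098  # hit
  → r_2 = 2.9098
beam 3: φ=0°, α=165°
  direction (-0.9659, 0.2588); cell (3,6); t to first gridline: x 0.6419, y 2.0091 (then +1.0353 / +3.8637)
    (2,6) via x @ 0.6419
    (1,6) via x @ 1.6771
    (1,7) via y @ 2.0091
    (0,7) via x @ 2.7124  # hit
  → r_3 = 2.7124
beam 4: φ=45°, α=210°
  direction (-0.8660, -0.5000); cell (3,6); t to first gridline: x 0.7159, y 0.9600 (then +1.1547 / +2.0000)
    (2,6) via x @ 0.7159
    (2,5) via y @ 0.9600
    (1,5) via x @ 1.8706
    (1,4) via y @ 2.9600
    (0,4) via x @ 3.0253  # hit
  → r_4 = 3.0253
beam 5: φ=90°, α=255°
  direction (-0.2588, -0.9659); cell (3,6); t to first gridline: x 2.3955, y 0.4969 (then +3.8637 / +1.0353)
    (3,5) via y @ 0.4969
    (3,4) via y @ 1.5322
    (2,4) via x @ 2.3955
    (2,3) via y @ 2.5675
    (2,2) via y @ 3.6028
    (2,1) via y @ 4.6380
    (2,0) via y @ 5.6733  # hit
  → r_5 = 5.6733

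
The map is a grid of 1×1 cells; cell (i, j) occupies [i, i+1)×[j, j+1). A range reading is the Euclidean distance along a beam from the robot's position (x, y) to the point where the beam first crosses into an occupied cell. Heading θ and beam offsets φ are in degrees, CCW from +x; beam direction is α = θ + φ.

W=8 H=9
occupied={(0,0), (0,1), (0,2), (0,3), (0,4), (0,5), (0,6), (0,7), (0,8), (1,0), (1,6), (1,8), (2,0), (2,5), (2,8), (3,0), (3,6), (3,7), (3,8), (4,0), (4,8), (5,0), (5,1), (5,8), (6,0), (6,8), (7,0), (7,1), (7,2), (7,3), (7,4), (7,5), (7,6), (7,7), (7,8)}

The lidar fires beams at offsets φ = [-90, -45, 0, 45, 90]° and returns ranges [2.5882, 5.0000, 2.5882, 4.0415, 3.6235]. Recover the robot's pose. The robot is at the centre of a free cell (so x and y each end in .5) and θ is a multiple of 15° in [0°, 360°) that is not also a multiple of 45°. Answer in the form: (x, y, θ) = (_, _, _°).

(x, y, θ) = (4.5, 3.5, 105°)

Candidates: 37 free-cell centres × 16 headings = 592 poses. Raycast each; keep the one whose scan matches to 4 dp.
  (3.5, 5.5, 210°): beam 1 = 0.5774 ≠ 2.5882 ✗
  (5.5, 5.5, 300°): beam 1 = 5.1962 ≠ 2.5882 ✗
  (6.5, 3.5, 240°): beam 1 = 4.0415 ≠ 2.5882 ✗
  …
  (4.5, 3.5, 105°): r_1=2.5882, r_2=5.0000, r_3=2.5882, r_4=4.0415, r_5=3.6235 — all match ✓
Unique over the lattice → pose = (4.5, 3.5, 105°).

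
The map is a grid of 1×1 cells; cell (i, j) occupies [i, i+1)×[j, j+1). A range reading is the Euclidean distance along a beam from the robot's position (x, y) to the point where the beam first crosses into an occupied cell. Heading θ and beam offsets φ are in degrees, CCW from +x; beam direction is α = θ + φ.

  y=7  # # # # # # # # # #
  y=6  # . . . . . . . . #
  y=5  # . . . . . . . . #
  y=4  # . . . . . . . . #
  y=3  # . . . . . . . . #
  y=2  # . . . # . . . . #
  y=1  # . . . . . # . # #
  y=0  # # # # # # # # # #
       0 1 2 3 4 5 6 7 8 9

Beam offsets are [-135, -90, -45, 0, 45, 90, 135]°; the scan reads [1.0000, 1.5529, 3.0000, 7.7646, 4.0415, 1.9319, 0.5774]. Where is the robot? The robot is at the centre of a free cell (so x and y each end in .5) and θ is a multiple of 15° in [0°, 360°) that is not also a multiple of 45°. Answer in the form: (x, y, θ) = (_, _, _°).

(x, y, θ) = (8.5, 5.5, 195°)

Candidates: 45 free-cell centres × 16 headings = 720 poses. Raycast each; keep the one whose scan matches to 4 dp.
  (3.5, 6.5, 75°): beam 1 = 5.1962 ≠ 1.0000 ✗
  (1.5, 3.5, 255°): beam 2 = 0.5176 ≠ 1.5529 ✗
  (2.5, 2.5, 75°): beam 1 = 1.7321 ≠ 1.0000 ✗
  (7.5, 6.5, 255°): beam 1 = 0.5774 ≠ 1.0000 ✗
  …
  (8.5, 5.5, 195°): r_1=1.0000, r_2=1.5529, r_3=3.0000, r_4=7.7646, r_5=4.0415, r_6=1.9319, r_7=0.5774 — all match ✓
Unique over the lattice → pose = (8.5, 5.5, 195°).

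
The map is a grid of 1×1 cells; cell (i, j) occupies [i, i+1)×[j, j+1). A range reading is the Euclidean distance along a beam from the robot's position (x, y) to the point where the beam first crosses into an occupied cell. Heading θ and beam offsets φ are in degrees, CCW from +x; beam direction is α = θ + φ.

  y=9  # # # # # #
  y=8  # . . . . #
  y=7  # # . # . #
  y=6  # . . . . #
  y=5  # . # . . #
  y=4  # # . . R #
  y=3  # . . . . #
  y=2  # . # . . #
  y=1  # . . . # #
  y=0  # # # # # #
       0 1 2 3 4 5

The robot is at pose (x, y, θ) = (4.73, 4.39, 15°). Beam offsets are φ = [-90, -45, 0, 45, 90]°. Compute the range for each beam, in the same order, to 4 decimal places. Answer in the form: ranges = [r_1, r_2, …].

ranges = [1.0432, 0.3118, 0.2795, 0.5400, 2.8205]

beam 1: φ=-90°, α=285°
  cosα=0.2588 sinα=-0.9659 | (4,4) | tMaxX 1.0432 tMaxY 0.4038 | tΔX 3.8637 tΔY 1.0353
    t=0.4038 [y] (4,3)
    t=1.0432 [x] (5,3) — stop
  → r_1 = 1.0432
beam 2: φ=-45°, α=330°
  cosα=0.8660 sinα=-0.5000 | (4,4) | tMaxX 0.3118 tMaxY 0.7800 | tΔX 1.1547 tΔY 2.0000
    t=0.3118 [x] (5,4) — stop
  → r_2 = 0.3118
beam 3: φ=0°, α=15°
  cosα=0.9659 sinα=0.2588 | (4,4) | tMaxX 0.2795 tMaxY 2.3569 | tΔX 1.0353 tΔY 3.8637
    t=0.2795 [x] (5,4) — stop
  → r_3 = 0.2795
beam 4: φ=45°, α=60°
  cosα=0.5000 sinα=0.8660 | (4,4) | tMaxX 0.5400 tMaxY 0.7044 | tΔX 2.0000 tΔY 1.1547
    t=0.5400 [x] (5,4) — stop
  → r_4 = 0.5400
beam 5: φ=90°, α=105°
  cosα=-0.2588 sinα=0.9659 | (4,4) | tMaxX 2.8205 tMaxY 0.6315 | tΔX 3.8637 tΔY 1.0353
    t=0.6315 [y] (4,5)
    t=1.6668 [y] (4,6)
    t=2.7021 [y] (4,7)
    t=2.8205 [x] (3,7) — stop
  → r_5 = 2.8205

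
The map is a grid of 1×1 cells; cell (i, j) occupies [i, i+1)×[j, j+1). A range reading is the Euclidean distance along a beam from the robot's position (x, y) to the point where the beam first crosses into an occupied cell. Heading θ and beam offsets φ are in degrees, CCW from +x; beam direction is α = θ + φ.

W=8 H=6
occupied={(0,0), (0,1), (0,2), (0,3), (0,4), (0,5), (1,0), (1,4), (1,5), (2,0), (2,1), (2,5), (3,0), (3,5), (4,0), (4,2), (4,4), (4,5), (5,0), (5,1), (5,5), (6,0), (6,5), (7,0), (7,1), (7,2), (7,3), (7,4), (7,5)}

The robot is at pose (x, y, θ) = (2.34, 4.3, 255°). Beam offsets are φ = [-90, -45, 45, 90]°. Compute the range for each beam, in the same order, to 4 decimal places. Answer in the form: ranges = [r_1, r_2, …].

ranges = [0.3520, 0.3926, 3.8105, 4.8244]

beam 1: φ=-90°, α=165°
  d=(-0.9659,0.2588)  start (2,4)  tX=0.3520 tY=2.7046  stride 1/|dx|=1.0353 1/|dy|=3.8637
    cross x-line → (1,4), t=0.3520 (wall)
  → r_1 = 0.3520
beam 2: φ=-45°, α=210°
  d=(-0.8660,-0.5000)  start (2,4)  tX=0.3926 tY=0.6000  stride 1/|dx|=1.1547 1/|dy|=2.0000
    cross x-line → (1,4), t=0.3926 (wall)
  → r_2 = 0.3926
beam 3: φ=45°, α=300°
  d=(0.5000,-0.8660)  start (2,4)  tX=1.3200 tY=0.3464  stride 1/|dx|=2.0000 1/|dy|=1.1547
    cross y-line → (2,3), t=0.3464
    cross x-line → (3,3), t=1.3200
    cross y-line → (3,2), t=1.5011
    cross y-line → (3,1), t=2.6558
    cross x-line → (4,1), t=3.3200
    cross y-line → (4,0), t=3.8105 (wall)
  → r_3 = 3.8105
beam 4: φ=90°, α=345°
  d=(0.9659,-0.2588)  start (2,4)  tX=0.6833 tY=1.1591  stride 1/|dx|=1.0353 1/|dy|=3.8637
    cross x-line → (3,4), t=0.6833
    cross y-line → (3,3), t=1.1591
    cross x-line → (4,3), t=1.7186
    cross x-line → (5,3), t=2.7538
    cross x-line → (6,3), t=3.7891
    cross x-line → (7,3), t=4.8244 (wall)
  → r_4 = 4.8244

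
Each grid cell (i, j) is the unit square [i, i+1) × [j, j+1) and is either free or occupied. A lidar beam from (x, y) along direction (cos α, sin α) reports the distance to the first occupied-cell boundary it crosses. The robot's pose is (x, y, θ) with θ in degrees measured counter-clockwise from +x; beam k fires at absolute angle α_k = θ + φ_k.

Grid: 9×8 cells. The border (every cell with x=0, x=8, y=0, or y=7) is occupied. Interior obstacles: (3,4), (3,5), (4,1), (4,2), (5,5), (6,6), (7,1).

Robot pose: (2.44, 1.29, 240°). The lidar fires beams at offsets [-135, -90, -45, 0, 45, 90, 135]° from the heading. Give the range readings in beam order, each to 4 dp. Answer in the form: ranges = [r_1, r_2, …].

ranges = [5.5637, 1.6628, 1.1205, 0.3349, 0.3002, 0.5800, 1.6150]

beam 1: φ=-135°, α=105°
  direction (-0.2588, 0.9659); cell (2,1); t to first gridline: x 1.7000, y 0.7350 (then +3.8637 / +1.0353)
    (2,2) via y @ 0.7350
    (1,2) via x @ 1.7000
    (1,3) via y @ 1.7703
    (1,4) via y @ 2.8056
    (1,5) via y @ 3.8409
    (1,6) via y @ 4.8762
    (0,6) via x @ 5.5637  # hit
  → r_1 = 5.5637
beam 2: φ=-90°, α=150°
  direction (-0.8660, 0.5000); cell (2,1); t to first gridline: x 0.5081, y 1.4200 (then +1.1547 / +2.0000)
    (1,1) via x @ 0.5081
    (1,2) via y @ 1.4200
    (0,2) via x @ 1.6628  # hit
  → r_2 = 1.6628
beam 3: φ=-45°, α=195°
  direction (-0.9659, -0.2588); cell (2,1); t to first gridline: x 0.4555, y 1.1205 (then +1.0353 / +3.8637)
    (1,1) via x @ 0.4555
    (1,0) via y @ 1.1205  # hit
  → r_3 = 1.1205
beam 4: φ=0°, α=240°
  direction (-0.5000, -0.8660); cell (2,1); t to first gridline: x 0.8800, y 0.3349 (then +2.0000 / +1.1547)
    (2,0) via y @ 0.3349  # hit
  → r_4 = 0.3349
beam 5: φ=45°, α=285°
  direction (0.2588, -0.9659); cell (2,1); t to first gridline: x 2.1637, y 0.3002 (then +3.8637 / +1.0353)
    (2,0) via y @ 0.3002  # hit
  → r_5 = 0.3002
beam 6: φ=90°, α=330°
  direction (0.8660, -0.5000); cell (2,1); t to first gridline: x 0.6466, y 0.5800 (then +1.1547 / +2.0000)
    (2,0) via y @ 0.5800  # hit
  → r_6 = 0.5800
beam 7: φ=135°, α=15°
  direction (0.9659, 0.2588); cell (2,1); t to first gridline: x 0.5798, y 2.7432 (then +1.0353 / +3.8637)
    (3,1) via x @ 0.5798
    (4,1) via x @ 1.6150  # hit
  → r_7 = 1.6150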